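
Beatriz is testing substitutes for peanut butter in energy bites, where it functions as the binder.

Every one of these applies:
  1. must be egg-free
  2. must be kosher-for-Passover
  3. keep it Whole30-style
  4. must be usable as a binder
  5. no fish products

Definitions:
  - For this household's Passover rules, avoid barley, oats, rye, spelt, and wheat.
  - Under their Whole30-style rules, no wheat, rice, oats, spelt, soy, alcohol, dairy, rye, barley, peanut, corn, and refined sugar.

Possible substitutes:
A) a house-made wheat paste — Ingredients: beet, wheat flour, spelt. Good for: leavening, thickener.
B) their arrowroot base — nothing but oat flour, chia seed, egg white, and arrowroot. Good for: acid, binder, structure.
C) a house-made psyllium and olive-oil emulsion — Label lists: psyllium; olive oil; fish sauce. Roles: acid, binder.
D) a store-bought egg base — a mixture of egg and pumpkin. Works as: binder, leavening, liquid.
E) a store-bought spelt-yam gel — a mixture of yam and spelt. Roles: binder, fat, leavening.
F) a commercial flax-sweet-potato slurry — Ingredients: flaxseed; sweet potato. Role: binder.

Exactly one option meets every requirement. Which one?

F

A: not usable as a binder; has spelt, so not kosher-for-Passover (and 1 more) — no
B: has oat flour, so not kosher-for-Passover; has oat flour, so not Whole30-style (and 1 more) — reject
C: has fish sauce, so not fish-free — no
D: has egg, so not egg-free — reject
E: has spelt, so not kosher-for-Passover; has spelt, so not Whole30-style — reject
F: only sweet potato and flaxseed; none excluded — OK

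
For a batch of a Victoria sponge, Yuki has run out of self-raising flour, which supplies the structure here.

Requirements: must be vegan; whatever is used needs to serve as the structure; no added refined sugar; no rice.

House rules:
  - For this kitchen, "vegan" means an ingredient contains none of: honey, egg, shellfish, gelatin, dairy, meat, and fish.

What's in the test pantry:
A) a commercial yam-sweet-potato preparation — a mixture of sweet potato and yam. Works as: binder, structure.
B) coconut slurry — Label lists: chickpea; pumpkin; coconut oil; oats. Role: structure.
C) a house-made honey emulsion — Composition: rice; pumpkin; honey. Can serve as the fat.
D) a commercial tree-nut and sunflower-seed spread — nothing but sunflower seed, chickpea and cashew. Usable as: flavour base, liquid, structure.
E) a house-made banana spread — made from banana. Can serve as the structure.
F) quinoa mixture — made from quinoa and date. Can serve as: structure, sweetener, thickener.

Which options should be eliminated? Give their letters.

A: works as a structure, no refined sugar, vegan — keep
B: every rule checks out — valid
C: not usable as a structure; has honey, so not vegan (and 1 more) — out
D: only cashew, sunflower seed and chickpea; none excluded — keep
E: no rice, vegan — valid
F: nothing on the exclusion list — keep

C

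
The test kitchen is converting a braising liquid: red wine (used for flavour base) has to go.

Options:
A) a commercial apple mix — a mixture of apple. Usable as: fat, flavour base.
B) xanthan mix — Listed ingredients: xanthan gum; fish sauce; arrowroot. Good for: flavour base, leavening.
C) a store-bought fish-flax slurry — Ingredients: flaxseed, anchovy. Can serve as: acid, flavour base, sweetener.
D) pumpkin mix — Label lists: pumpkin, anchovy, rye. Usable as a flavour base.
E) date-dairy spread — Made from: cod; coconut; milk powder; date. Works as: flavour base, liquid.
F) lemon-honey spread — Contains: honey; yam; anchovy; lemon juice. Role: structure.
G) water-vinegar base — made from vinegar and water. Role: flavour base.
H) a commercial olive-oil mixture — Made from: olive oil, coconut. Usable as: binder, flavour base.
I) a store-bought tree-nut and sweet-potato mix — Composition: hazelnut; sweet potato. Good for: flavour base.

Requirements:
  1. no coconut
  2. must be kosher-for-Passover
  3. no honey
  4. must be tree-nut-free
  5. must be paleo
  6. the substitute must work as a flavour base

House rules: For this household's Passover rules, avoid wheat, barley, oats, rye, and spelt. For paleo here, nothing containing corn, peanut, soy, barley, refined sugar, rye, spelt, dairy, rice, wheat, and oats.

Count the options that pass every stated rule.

A: nothing on the exclusion list — valid
B: works as a flavour base, no coconut, no honey — OK
C: only anchovy and flaxseed; none excluded — OK
D: has rye, so not kosher-for-Passover; has rye, so not paleo — reject
E: has milk powder, so not paleo; has coconut, so not coconut-free — reject
F: not usable as a flavour base; has honey, so not honey-free — out
G: no tree nuts, kosher-for-Passover — keep
H: has coconut, so not coconut-free — reject
I: has hazelnut, so not tree-nut-free — out

4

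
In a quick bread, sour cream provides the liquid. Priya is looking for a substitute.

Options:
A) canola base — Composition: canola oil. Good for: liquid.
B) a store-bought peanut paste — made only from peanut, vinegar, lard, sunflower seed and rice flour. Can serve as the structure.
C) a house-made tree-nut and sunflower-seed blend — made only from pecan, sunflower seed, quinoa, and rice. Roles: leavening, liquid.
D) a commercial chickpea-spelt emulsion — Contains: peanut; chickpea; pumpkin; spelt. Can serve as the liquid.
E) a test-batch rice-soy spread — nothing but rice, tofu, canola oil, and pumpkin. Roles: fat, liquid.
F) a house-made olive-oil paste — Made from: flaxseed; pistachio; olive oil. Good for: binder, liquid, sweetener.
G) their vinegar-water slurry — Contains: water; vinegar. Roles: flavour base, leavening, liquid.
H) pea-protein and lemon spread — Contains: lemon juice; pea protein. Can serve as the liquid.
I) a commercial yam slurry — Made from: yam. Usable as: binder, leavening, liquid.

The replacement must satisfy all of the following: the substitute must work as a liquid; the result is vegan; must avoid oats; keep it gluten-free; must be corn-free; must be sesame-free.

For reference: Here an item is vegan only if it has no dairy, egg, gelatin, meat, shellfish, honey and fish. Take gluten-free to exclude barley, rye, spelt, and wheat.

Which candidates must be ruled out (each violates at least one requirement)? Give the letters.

B, D

A: works as a liquid, no oats, gluten-free — keep
B: not usable as a liquid; has lard, so not vegan — out
C: rice and pecan etc. — none of it excluded — keep
D: has spelt, so not gluten-free — out
E: works as a liquid, gluten-free, vegan — valid
F: only pistachio, olive oil and flaxseed; none excluded — keep
G: no sesame, gluten-free — OK
H: all constraints satisfied — keep
I: only yam; none excluded — valid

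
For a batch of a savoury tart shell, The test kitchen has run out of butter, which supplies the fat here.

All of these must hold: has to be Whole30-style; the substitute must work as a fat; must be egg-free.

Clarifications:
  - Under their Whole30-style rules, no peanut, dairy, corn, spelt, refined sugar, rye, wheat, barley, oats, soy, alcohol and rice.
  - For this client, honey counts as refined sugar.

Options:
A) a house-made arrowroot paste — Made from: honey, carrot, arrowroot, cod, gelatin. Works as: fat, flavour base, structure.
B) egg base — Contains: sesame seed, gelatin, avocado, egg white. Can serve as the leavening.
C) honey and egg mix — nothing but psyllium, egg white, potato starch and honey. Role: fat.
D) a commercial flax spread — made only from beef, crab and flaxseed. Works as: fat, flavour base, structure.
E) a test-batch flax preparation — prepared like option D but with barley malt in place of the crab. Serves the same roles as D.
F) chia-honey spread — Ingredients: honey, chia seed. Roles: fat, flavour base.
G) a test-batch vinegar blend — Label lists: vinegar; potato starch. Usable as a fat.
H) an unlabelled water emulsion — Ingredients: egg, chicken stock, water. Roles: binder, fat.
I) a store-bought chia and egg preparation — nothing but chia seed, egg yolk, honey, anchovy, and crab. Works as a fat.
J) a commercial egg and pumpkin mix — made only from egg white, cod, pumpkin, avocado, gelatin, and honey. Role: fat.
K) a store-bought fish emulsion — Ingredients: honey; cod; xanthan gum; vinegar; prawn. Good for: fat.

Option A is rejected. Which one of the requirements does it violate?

Whole30-style

usable as a fat: satisfied
Whole30-style: has honey — fails
egg-free: satisfied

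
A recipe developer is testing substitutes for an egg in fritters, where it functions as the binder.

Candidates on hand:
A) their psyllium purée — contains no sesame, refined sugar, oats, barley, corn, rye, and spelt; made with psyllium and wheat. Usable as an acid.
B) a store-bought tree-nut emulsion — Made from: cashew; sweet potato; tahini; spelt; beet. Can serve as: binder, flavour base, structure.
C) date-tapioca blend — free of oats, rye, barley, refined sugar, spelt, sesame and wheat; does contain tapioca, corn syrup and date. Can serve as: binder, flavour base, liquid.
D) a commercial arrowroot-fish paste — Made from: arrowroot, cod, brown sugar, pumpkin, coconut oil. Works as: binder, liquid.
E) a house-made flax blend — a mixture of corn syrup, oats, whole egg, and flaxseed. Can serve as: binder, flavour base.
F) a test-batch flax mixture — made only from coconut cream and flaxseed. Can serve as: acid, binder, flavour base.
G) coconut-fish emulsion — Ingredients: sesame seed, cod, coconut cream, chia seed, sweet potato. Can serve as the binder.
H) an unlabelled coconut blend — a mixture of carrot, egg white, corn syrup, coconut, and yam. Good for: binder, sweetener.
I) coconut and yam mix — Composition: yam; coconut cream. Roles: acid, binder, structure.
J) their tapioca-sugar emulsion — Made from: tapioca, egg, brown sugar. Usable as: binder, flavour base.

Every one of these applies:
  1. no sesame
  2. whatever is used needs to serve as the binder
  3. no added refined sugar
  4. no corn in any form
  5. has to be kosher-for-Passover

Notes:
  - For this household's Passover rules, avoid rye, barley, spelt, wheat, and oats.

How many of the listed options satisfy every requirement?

2

A: not usable as a binder; has wheat, so not kosher-for-Passover — no
B: has spelt, so not kosher-for-Passover; has tahini, so not sesame-free — out
C: has corn syrup, so not corn-free — no
D: has brown sugar, so not no-added-sugar — out
E: has oats, so not kosher-for-Passover; has corn syrup, so not corn-free — out
F: only coconut cream and flaxseed; none excluded — keep
G: has sesame seed, so not sesame-free — reject
H: has corn syrup, so not corn-free — no
I: only coconut cream and yam; none excluded — keep
J: has brown sugar, so not no-added-sugar — reject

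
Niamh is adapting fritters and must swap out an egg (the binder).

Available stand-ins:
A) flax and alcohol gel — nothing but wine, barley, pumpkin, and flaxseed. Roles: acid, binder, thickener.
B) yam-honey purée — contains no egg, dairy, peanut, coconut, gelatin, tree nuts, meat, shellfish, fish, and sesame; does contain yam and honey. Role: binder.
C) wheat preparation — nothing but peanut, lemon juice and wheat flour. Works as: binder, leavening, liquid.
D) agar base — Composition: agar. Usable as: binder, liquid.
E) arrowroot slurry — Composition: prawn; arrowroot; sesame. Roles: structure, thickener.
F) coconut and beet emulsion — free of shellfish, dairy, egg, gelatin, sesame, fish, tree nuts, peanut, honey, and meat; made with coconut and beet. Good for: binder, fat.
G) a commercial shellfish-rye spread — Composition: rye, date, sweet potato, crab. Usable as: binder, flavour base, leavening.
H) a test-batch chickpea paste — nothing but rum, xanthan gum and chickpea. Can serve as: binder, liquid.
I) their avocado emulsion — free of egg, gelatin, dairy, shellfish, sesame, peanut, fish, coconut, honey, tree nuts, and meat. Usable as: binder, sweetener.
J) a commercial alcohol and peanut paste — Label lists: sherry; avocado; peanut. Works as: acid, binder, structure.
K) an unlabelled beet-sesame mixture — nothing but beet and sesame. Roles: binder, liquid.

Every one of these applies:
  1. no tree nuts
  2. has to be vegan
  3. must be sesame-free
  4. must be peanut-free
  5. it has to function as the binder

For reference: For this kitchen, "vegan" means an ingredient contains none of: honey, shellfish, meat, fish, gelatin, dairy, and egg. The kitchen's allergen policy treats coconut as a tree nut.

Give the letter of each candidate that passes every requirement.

A, D, H, I

A: works as a binder, vegan, no sesame — keep
B: has honey, so not vegan — no
C: has peanut, so not peanut-free — no
D: all constraints satisfied — keep
E: not usable as a binder; has prawn, so not vegan (and 1 more) — no
F: has coconut, so not tree-nut-free — out
G: has crab, so not vegan — out
H: only rum, chickpea, and xanthan gum; none excluded — valid
I: vegan, no sesame — OK
J: has peanut, so not peanut-free — out
K: has sesame, so not sesame-free — reject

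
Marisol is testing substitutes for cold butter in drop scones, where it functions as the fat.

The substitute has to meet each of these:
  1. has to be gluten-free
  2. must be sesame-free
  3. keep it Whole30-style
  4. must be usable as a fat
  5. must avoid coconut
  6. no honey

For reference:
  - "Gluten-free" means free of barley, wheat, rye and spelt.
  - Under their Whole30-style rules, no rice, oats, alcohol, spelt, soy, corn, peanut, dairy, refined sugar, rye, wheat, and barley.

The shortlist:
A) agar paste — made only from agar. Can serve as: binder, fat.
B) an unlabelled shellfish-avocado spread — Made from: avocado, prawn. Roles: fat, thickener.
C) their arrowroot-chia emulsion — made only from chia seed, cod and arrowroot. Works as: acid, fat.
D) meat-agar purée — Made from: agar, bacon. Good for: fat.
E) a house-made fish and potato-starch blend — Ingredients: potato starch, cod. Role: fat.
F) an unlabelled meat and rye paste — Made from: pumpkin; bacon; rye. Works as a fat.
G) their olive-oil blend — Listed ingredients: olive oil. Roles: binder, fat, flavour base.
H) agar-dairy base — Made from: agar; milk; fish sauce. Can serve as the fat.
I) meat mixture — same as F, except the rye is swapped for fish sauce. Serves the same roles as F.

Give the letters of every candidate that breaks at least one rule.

F, H

A: Whole30-style, no honey — keep
B: no sesame, no coconut — OK
C: works as a fat, gluten-free, no sesame — OK
D: only bacon and agar; none excluded — keep
E: works as a fat, Whole30-style, gluten-free — keep
F: has rye, so not gluten-free; has rye, so not Whole30-style — no
G: no sesame, no honey — valid
H: has milk, so not Whole30-style — reject
I: only fish sauce, bacon, and pumpkin; none excluded — valid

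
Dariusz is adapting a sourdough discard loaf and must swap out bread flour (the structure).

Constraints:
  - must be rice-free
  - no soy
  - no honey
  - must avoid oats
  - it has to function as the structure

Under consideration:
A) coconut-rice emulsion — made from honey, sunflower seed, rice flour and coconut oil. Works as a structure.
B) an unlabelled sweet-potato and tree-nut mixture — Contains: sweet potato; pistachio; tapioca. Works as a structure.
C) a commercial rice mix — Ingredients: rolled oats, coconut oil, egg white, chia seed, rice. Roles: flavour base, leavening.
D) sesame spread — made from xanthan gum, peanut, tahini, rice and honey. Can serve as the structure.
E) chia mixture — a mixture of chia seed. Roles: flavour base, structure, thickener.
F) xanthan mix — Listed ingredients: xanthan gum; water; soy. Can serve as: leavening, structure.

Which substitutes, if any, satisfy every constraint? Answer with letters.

B, E

A: has honey, so not honey-free; has rice flour, so not rice-free — reject
B: only pistachio, tapioca and sweet potato; none excluded — OK
C: not usable as a structure; has rolled oats, so not oat-free (and 1 more) — out
D: has honey, so not honey-free; has rice, so not rice-free — no
E: works as a structure, no oats, no soy — OK
F: has soy, so not soy-free — no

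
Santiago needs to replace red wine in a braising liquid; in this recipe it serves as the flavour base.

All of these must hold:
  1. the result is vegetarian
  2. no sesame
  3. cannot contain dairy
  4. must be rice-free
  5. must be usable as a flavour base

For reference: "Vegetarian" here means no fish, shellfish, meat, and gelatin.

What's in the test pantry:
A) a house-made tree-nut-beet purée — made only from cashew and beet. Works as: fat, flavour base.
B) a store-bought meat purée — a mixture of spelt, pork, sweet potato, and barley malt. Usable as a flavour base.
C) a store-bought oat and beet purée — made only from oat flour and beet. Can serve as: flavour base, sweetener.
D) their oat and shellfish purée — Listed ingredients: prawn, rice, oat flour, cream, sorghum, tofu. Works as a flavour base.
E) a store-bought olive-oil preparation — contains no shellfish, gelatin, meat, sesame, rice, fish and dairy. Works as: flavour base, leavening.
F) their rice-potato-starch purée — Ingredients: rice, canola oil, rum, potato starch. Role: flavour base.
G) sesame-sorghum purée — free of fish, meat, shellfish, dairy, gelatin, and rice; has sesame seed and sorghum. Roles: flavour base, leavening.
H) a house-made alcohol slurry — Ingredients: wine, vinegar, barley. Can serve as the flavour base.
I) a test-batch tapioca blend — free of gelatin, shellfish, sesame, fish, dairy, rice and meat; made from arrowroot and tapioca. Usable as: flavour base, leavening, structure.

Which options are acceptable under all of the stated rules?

A: only cashew and beet; none excluded — keep
B: has pork, so not vegetarian — out
C: works as a flavour base, no sesame, vegetarian — OK
D: has prawn, so not vegetarian; has cream, so not dairy-free (and 1 more) — out
E: vegetarian, no dairy — valid
F: has rice, so not rice-free — out
G: has sesame seed, so not sesame-free — reject
H: nothing on the exclusion list — valid
I: vegetarian, no dairy — keep

A, C, E, H, I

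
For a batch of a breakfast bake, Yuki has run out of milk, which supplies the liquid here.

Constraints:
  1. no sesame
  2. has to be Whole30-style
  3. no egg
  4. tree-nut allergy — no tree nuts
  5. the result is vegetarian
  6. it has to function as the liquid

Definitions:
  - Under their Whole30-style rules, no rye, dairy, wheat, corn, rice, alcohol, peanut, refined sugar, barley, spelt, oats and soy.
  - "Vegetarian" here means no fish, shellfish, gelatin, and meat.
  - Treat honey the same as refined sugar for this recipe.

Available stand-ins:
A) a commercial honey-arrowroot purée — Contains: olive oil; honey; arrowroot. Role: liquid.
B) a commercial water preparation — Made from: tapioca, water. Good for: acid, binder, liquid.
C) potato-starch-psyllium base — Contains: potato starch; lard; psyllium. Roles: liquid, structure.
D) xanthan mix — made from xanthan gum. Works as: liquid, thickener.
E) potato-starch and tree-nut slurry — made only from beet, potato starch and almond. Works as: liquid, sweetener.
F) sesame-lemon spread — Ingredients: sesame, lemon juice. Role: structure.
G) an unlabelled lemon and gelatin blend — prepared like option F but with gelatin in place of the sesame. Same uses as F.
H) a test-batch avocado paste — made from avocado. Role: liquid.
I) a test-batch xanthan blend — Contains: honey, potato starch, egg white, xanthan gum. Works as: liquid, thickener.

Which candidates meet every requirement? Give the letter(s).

A: has honey, so not Whole30-style — no
B: Whole30-style, no egg — valid
C: has lard, so not vegetarian — reject
D: no sesame, no tree nuts — keep
E: has almond, so not tree-nut-free — reject
F: not usable as a liquid; has sesame, so not sesame-free — out
G: not usable as a liquid; has gelatin, so not vegetarian — no
H: only avocado; none excluded — keep
I: has honey, so not Whole30-style; has egg white, so not egg-free — no

B, D, H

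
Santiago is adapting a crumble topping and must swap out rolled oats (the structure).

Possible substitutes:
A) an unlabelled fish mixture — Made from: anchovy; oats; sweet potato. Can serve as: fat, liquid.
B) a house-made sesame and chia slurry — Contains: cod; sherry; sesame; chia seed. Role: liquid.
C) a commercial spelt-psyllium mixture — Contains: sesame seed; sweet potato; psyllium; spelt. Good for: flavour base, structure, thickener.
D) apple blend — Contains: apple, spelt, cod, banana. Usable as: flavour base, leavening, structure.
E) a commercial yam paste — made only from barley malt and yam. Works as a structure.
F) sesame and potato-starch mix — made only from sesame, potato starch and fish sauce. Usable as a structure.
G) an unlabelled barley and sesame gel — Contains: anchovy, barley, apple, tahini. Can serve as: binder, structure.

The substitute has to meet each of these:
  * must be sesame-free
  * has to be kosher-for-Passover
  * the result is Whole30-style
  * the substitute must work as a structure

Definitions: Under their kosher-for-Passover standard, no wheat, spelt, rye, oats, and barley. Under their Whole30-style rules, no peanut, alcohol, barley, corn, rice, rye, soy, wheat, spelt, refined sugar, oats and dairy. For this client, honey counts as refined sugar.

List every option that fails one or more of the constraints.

A, B, C, D, E, F, G

A: not usable as a structure; has oats, so not kosher-for-Passover (and 1 more) — reject
B: not usable as a structure; has sherry, so not Whole30-style (and 1 more) — no
C: has spelt, so not kosher-for-Passover; has spelt, so not Whole30-style (and 1 more) — out
D: has spelt, so not kosher-for-Passover; has spelt, so not Whole30-style — out
E: has barley malt, so not kosher-for-Passover; has barley malt, so not Whole30-style — out
F: has sesame, so not sesame-free — no
G: has barley, so not kosher-for-Passover; has barley, so not Whole30-style (and 1 more) — no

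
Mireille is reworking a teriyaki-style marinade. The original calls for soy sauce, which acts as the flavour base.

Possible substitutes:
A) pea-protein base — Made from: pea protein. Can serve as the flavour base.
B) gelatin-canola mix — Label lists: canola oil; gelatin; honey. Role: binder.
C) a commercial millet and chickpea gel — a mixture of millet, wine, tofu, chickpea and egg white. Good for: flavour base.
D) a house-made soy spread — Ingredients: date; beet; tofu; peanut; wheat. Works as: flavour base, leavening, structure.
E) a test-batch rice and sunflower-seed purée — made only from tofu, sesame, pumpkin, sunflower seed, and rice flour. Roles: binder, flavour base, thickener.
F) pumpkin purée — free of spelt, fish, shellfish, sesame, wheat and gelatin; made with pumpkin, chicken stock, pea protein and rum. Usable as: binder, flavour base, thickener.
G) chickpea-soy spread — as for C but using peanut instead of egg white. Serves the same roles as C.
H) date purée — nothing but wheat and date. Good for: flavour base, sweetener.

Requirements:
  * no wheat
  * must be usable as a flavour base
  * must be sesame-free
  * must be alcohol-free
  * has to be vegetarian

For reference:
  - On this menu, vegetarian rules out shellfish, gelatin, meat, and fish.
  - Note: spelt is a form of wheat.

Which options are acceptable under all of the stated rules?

A: vegetarian, no alcohol — OK
B: not usable as a flavour base; has gelatin, so not vegetarian — no
C: has wine, so not alcohol-free — no
D: has wheat, so not wheat-free — out
E: has sesame, so not sesame-free — no
F: has chicken stock, so not vegetarian; has rum, so not alcohol-free — no
G: has wine, so not alcohol-free — out
H: has wheat, so not wheat-free — out

A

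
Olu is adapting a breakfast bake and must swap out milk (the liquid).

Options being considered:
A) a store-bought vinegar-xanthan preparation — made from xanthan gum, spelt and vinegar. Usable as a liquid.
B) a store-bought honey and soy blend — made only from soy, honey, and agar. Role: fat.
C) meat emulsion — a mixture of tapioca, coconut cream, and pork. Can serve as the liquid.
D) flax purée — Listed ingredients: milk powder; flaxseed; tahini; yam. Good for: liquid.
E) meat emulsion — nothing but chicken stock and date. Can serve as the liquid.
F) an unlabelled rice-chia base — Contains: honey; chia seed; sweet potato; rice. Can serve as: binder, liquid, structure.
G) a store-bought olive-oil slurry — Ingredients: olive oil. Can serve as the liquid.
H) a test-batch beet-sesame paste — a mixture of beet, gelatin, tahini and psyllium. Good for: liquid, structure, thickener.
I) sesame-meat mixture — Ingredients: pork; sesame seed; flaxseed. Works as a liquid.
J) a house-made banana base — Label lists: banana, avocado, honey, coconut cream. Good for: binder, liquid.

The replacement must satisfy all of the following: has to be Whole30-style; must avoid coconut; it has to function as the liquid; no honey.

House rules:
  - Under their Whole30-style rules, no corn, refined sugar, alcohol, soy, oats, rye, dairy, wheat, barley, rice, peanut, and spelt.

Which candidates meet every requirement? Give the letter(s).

A: has spelt, so not Whole30-style — no
B: not usable as a liquid; has soy, so not Whole30-style (and 1 more) — reject
C: has coconut cream, so not coconut-free — out
D: has milk powder, so not Whole30-style — reject
E: only chicken stock and date; none excluded — keep
F: has rice, so not Whole30-style; has honey, so not honey-free — out
G: no honey, no coconut — keep
H: gelatin and tahini etc. — none of it excluded — OK
I: works as a liquid, Whole30-style, no honey — OK
J: has honey, so not honey-free; has coconut cream, so not coconut-free — reject

E, G, H, I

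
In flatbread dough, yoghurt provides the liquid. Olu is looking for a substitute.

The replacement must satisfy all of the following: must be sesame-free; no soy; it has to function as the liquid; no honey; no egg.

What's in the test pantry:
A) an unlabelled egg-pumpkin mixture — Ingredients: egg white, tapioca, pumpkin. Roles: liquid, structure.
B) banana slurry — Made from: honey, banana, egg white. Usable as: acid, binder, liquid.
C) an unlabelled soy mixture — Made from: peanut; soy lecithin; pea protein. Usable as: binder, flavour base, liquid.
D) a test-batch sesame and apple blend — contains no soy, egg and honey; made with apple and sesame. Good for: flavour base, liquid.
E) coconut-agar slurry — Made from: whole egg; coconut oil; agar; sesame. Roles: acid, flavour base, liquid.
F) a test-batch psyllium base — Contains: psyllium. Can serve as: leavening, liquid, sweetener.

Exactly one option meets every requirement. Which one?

A: has egg white, so not egg-free — no
B: has egg white, so not egg-free; has honey, so not honey-free — out
C: has soy lecithin, so not soy-free — reject
D: has sesame, so not sesame-free — no
E: has whole egg, so not egg-free; has sesame, so not sesame-free — out
F: nothing on the exclusion list — keep

F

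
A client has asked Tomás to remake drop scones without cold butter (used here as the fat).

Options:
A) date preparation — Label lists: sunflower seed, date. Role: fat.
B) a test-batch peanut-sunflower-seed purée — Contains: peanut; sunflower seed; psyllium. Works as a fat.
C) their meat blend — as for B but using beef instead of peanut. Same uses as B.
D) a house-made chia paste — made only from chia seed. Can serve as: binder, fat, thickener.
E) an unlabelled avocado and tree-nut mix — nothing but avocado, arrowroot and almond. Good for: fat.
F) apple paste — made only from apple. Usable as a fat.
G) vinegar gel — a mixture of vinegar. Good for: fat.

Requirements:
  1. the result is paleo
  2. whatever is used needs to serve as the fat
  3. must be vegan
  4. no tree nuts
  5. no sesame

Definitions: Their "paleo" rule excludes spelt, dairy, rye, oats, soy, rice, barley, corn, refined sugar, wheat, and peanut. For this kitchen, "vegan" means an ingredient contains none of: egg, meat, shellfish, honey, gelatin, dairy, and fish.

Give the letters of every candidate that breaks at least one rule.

B, C, E

A: every rule checks out — valid
B: has peanut, so not paleo — no
C: has beef, so not vegan — out
D: only chia seed; none excluded — keep
E: has almond, so not tree-nut-free — no
F: every rule checks out — keep
G: paleo, no sesame — valid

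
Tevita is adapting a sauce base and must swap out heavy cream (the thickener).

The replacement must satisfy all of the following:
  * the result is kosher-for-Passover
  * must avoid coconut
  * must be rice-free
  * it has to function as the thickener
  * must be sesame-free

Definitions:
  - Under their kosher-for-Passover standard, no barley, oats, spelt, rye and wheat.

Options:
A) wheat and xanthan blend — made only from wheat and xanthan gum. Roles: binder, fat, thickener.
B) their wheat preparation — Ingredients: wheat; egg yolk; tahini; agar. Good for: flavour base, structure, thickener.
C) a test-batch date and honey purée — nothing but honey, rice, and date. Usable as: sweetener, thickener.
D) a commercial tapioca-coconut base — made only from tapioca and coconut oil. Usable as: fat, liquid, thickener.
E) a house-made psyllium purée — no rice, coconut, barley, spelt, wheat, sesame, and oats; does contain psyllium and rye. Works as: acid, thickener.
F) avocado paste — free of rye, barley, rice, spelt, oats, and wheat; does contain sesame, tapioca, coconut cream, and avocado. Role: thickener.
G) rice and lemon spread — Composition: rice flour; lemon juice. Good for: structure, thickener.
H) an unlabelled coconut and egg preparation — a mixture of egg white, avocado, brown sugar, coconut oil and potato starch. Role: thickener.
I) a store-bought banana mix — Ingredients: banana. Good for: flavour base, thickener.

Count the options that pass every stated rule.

A: has wheat, so not kosher-for-Passover — no
B: has wheat, so not kosher-for-Passover; has tahini, so not sesame-free — no
C: has rice, so not rice-free — out
D: has coconut oil, so not coconut-free — no
E: has rye, so not kosher-for-Passover — reject
F: has sesame, so not sesame-free; has coconut cream, so not coconut-free — no
G: has rice flour, so not rice-free — out
H: has coconut oil, so not coconut-free — reject
I: works as a thickener, no rice, kosher-for-Passover — OK

1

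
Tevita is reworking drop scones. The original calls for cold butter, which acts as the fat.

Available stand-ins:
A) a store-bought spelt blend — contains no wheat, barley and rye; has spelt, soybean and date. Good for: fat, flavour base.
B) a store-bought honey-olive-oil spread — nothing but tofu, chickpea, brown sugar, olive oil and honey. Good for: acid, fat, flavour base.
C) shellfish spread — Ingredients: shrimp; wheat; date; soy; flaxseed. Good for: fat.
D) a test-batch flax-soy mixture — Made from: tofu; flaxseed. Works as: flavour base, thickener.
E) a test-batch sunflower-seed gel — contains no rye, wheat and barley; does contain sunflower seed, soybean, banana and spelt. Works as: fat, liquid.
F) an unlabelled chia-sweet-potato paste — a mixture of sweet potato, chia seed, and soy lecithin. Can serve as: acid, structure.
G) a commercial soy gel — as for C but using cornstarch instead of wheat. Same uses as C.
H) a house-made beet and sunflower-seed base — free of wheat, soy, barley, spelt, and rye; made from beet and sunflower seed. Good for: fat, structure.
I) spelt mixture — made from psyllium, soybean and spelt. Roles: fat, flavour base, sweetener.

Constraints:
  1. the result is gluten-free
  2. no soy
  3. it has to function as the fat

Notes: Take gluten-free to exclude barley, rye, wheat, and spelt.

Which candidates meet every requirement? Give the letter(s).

H

A: has spelt, so not gluten-free; has soybean, so not soy-free — reject
B: has tofu, so not soy-free — reject
C: has wheat, so not gluten-free; has soy, so not soy-free — no
D: not usable as a fat; has tofu, so not soy-free — reject
E: has spelt, so not gluten-free; has soybean, so not soy-free — reject
F: not usable as a fat; has soy lecithin, so not soy-free — reject
G: has soy, so not soy-free — out
H: works as a fat, no soy, gluten-free — OK
I: has spelt, so not gluten-free; has soybean, so not soy-free — out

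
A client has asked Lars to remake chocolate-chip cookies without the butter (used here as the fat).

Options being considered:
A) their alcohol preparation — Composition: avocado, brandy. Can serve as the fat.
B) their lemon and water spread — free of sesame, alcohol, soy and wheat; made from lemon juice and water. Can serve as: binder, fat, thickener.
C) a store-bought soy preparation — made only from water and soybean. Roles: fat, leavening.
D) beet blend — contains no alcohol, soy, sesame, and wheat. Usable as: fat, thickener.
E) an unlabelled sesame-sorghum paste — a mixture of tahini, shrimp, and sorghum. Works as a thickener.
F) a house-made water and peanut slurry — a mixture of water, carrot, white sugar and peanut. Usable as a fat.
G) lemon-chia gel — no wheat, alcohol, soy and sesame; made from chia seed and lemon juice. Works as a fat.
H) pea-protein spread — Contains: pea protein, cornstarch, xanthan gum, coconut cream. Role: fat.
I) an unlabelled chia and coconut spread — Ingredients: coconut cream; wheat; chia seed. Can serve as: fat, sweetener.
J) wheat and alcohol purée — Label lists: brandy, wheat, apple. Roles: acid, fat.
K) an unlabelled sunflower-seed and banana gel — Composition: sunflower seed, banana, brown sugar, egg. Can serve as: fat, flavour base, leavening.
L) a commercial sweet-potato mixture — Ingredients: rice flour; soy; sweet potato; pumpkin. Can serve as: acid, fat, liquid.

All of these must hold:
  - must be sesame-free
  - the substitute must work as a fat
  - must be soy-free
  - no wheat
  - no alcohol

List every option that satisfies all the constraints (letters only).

A: has brandy, so not alcohol-free — reject
B: works as a fat, no alcohol, no soy — valid
C: has soybean, so not soy-free — out
D: works as a fat, no soy, no wheat — valid
E: not usable as a fat; has tahini, so not sesame-free — reject
F: peanut and white sugar etc. — none of it excluded — valid
G: no wheat, no alcohol — keep
H: every rule checks out — valid
I: has wheat, so not wheat-free — reject
J: has brandy, so not alcohol-free; has wheat, so not wheat-free — reject
K: egg and brown sugar etc. — none of it excluded — keep
L: has soy, so not soy-free — out

B, D, F, G, H, K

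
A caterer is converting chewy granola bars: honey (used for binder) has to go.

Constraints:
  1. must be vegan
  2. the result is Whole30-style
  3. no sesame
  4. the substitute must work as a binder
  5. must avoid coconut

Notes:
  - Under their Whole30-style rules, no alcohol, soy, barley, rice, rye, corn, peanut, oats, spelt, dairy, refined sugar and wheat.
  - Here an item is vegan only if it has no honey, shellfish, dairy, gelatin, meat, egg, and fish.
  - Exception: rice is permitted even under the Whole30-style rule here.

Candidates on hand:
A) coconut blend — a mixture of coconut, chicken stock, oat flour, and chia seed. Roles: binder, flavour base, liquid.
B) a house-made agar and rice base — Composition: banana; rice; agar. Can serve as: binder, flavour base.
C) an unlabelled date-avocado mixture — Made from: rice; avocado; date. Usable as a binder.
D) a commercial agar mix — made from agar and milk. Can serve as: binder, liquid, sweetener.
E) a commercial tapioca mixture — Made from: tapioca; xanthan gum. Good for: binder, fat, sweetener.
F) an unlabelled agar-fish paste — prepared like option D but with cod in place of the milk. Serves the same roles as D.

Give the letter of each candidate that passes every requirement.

A: has oat flour, so not Whole30-style; has chicken stock, so not vegan (and 1 more) — no
B: rice is permitted under the Whole30-style carve-out; nothing else excluded — OK
C: rice is permitted under the Whole30-style carve-out; nothing else excluded — OK
D: has milk, so not Whole30-style; has milk, so not vegan — no
E: no coconut, no sesame — OK
F: has cod, so not vegan — reject

B, C, E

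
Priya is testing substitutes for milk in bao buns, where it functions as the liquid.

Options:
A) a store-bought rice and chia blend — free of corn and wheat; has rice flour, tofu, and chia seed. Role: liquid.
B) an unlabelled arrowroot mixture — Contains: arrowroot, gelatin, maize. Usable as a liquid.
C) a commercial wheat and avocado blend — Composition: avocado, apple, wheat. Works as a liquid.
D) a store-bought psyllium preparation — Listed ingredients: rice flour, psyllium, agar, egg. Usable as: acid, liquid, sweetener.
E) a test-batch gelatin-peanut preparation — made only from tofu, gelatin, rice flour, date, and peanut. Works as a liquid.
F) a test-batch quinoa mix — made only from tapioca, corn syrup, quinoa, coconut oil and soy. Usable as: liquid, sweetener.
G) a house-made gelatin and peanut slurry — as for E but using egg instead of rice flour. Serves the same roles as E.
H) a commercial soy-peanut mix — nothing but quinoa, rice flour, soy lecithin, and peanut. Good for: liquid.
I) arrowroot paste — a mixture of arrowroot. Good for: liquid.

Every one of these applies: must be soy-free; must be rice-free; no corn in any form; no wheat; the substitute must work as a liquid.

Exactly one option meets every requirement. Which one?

I

A: has tofu, so not soy-free; has rice flour, so not rice-free — out
B: has maize, so not corn-free — no
C: has wheat, so not wheat-free — out
D: has rice flour, so not rice-free — no
E: has tofu, so not soy-free; has rice flour, so not rice-free — no
F: has soy, so not soy-free; has corn syrup, so not corn-free — out
G: has tofu, so not soy-free — out
H: has soy lecithin, so not soy-free; has rice flour, so not rice-free — no
I: only arrowroot; none excluded — OK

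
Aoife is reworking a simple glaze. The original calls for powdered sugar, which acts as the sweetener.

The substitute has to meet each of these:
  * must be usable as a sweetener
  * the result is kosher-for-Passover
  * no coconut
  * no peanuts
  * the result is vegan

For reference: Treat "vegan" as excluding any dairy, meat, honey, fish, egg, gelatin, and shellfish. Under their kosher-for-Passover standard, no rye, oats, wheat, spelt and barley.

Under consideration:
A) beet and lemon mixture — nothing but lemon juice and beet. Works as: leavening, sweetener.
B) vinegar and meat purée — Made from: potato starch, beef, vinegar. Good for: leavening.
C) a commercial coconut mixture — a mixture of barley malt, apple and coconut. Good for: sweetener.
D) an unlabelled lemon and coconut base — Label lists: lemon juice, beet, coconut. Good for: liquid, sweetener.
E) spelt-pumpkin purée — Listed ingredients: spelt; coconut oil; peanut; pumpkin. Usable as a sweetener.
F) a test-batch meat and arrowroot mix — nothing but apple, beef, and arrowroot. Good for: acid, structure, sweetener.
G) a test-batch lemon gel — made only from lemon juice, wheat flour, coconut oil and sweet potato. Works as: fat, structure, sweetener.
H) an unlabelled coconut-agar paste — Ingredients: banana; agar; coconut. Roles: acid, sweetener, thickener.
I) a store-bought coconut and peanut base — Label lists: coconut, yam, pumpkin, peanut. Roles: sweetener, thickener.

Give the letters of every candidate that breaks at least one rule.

B, C, D, E, F, G, H, I

A: works as a sweetener, kosher-for-Passover, no coconut — valid
B: not usable as a sweetener; has beef, so not vegan — no
C: has barley malt, so not kosher-for-Passover; has coconut, so not coconut-free — out
D: has coconut, so not coconut-free — reject
E: has spelt, so not kosher-for-Passover; has coconut oil, so not coconut-free (and 1 more) — reject
F: has beef, so not vegan — no
G: has wheat flour, so not kosher-for-Passover; has coconut oil, so not coconut-free — out
H: has coconut, so not coconut-free — no
I: has coconut, so not coconut-free; has peanut, so not peanut-free — no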